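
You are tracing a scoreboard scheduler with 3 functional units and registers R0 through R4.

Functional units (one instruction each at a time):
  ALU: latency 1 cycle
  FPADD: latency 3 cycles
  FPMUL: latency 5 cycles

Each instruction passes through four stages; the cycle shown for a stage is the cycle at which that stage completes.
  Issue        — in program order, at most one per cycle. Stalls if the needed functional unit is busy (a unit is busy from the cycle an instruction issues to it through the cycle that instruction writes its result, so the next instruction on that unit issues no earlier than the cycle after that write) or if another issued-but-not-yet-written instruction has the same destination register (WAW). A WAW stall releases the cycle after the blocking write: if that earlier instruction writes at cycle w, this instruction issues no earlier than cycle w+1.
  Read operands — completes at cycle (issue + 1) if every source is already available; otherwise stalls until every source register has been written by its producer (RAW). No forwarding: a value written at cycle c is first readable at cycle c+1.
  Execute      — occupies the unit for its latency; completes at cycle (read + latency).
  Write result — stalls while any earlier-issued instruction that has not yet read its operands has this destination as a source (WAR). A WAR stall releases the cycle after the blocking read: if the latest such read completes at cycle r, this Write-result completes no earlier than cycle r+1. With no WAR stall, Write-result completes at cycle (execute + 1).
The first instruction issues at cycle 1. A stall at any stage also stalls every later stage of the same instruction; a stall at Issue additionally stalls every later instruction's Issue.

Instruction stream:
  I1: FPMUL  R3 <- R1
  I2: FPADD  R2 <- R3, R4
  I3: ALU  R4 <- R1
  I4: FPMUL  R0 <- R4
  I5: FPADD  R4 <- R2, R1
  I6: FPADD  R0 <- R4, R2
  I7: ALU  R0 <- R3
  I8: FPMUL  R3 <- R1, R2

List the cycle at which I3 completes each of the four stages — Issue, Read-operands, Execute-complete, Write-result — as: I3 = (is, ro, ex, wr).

I3 = (3, 4, 5, 10)

[I1] 1/2/7/8
[I2] 2/9/12/13  (RAW R3: wait I1 write@8)
[I3] 3/4/5/10  (WAR R4: wait I2 read@9)
[I4] 9/11/16/17  (struct: FPMUL busy until I1 writes@8; RAW R4: wait I3 write@10)
[I5] 14/15/18/19  (struct: FPADD busy until I2 writes@13)
[I6] 20/21/24/25  (struct: FPADD busy until I5 writes@19)
[I7] 26/27/28/29  (WAW R0: wait I6 write@25)
[I8] 27/28/33/34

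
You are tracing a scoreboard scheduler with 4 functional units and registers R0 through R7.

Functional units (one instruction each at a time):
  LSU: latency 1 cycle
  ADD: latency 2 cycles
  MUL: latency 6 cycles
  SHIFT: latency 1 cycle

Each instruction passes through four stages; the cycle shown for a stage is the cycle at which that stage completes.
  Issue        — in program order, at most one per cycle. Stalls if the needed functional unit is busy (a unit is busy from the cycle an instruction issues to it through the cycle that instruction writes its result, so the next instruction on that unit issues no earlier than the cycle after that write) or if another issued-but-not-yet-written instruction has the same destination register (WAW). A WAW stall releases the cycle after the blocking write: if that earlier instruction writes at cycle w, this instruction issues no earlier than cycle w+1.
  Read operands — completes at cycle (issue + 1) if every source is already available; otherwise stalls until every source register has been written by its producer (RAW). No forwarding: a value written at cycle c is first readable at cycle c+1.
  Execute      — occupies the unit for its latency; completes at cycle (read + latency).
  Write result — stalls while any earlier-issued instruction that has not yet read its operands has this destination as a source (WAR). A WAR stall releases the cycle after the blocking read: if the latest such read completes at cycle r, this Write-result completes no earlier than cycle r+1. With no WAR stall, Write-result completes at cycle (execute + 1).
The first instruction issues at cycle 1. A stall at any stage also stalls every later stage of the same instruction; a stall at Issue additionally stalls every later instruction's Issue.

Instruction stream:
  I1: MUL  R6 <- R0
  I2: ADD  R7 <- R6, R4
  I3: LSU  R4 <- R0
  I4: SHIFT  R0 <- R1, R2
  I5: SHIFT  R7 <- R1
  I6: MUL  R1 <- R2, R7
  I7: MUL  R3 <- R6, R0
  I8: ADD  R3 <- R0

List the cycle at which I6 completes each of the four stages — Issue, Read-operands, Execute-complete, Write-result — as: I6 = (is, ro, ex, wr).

I6 = (15, 18, 24, 25)

1) issue 1, read 2, done 8, write 9
2) issue 2, read 10, done 12, write 13  <RAW R6: wait I1 write@9>
3) issue 3, read 4, done 5, write 11  <WAR R4: wait I2 read@10>
4) issue 4, read 5, done 6, write 7
5) issue 14, read 15, done 16, write 17  <WAW R7: wait I2 write@13>
6) issue 15, read 18, done 24, write 25  <RAW R7: wait I5 write@17>
7) issue 26, read 27, done 33, write 34  <struct: MUL busy until I6 writes@25>
8) issue 35, read 36, done 38, write 39  <WAW R3: wait I7 write@34>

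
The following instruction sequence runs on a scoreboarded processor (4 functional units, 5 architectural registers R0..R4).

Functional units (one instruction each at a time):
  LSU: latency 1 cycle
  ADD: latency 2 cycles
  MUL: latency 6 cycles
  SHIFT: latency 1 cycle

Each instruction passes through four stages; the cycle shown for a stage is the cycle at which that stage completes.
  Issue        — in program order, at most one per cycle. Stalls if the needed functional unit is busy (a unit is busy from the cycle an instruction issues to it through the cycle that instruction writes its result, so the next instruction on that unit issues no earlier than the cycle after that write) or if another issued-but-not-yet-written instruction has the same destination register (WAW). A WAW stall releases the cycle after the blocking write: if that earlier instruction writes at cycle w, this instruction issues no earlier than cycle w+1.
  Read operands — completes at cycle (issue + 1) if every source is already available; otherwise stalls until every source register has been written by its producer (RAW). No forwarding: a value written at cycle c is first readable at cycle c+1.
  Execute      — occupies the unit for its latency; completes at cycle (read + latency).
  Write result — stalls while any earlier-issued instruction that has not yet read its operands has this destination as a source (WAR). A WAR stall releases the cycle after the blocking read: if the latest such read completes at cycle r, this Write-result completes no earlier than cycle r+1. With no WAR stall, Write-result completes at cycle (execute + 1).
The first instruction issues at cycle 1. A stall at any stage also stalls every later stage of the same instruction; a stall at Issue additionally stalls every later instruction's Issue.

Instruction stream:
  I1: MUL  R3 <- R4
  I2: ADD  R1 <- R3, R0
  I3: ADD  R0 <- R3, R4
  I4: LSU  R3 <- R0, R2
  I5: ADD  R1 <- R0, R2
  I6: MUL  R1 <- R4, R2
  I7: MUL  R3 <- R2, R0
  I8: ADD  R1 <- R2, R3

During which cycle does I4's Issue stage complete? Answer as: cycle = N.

cycle = 15

[I1] 1/2/8/9
[I2] 2/10/12/13  (RAW R3: wait I1 write@9)
[I3] 14/15/17/18  (struct: ADD busy until I2 writes@13)
[I4] 15/19/20/21  (RAW R0: wait I3 write@18)
[I5] 19/20/22/23  (struct: ADD busy until I3 writes@18)
[I6] 24/25/31/32  (WAW R1: wait I5 write@23)
[I7] 33/34/40/41  (struct: MUL busy until I6 writes@32)
[I8] 34/42/44/45  (RAW R3: wait I7 write@41)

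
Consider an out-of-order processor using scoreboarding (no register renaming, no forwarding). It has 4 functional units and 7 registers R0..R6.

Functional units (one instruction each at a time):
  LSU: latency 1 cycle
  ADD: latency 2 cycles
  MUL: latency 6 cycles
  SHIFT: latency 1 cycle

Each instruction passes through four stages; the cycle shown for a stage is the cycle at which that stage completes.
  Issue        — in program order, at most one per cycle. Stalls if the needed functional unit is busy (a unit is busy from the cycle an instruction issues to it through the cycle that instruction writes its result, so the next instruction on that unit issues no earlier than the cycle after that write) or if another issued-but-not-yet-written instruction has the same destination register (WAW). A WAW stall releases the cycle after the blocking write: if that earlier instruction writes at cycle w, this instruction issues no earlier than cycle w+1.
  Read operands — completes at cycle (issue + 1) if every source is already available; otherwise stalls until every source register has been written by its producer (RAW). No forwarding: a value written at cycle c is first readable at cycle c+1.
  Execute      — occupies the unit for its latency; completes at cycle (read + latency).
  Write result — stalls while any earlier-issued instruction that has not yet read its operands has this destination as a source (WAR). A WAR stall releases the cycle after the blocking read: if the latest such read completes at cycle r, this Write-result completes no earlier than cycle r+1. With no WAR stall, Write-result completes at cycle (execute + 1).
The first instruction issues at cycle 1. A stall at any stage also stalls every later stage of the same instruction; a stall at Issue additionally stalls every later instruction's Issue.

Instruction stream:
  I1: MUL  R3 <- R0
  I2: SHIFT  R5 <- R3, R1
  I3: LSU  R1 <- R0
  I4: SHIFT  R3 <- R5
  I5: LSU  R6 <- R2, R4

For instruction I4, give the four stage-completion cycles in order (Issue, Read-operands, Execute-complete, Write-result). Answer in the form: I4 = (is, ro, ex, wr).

[I1] 1/2/8/9
[I2] 2/10/11/12  (RAW R3: wait I1 write@9)
[I3] 3/4/5/11  (WAR R1: wait I2 read@10)
[I4] 13/14/15/16  (struct: SHIFT busy until I2 writes@12)
[I5] 14/15/16/17

I4 = (13, 14, 15, 16)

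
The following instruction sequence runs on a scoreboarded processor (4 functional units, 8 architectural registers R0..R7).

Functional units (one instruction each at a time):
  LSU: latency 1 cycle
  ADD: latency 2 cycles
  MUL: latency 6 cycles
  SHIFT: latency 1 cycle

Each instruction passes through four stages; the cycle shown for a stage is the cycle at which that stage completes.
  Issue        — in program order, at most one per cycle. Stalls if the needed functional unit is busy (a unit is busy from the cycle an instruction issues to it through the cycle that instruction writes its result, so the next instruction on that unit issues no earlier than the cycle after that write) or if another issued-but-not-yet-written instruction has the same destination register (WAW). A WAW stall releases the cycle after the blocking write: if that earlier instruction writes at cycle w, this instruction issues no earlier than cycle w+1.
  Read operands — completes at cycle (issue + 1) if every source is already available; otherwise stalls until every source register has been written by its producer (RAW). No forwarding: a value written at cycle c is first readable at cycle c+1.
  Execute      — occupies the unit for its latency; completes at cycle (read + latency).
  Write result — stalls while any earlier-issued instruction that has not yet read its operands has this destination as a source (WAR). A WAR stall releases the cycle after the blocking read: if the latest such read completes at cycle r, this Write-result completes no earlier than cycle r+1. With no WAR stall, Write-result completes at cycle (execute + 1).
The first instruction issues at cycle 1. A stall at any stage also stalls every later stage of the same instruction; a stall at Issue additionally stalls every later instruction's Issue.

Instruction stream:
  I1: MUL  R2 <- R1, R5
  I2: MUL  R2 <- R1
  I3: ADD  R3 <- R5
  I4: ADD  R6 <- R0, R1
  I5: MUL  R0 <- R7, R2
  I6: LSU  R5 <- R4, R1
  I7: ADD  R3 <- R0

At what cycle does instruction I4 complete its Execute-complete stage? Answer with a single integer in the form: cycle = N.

cycle = 19

I1: IS=1 RO=2 EX=8 WR=9
I2: IS=10 RO=11 EX=17 WR=18  [struct: MUL busy until I1 writes@9]
I3: IS=11 RO=12 EX=14 WR=15
I4: IS=16 RO=17 EX=19 WR=20  [struct: ADD busy until I3 writes@15]
I5: IS=19 RO=20 EX=26 WR=27  [struct: MUL busy until I2 writes@18]
I6: IS=20 RO=21 EX=22 WR=23
I7: IS=21 RO=28 EX=30 WR=31  [RAW R0: wait I5 write@27]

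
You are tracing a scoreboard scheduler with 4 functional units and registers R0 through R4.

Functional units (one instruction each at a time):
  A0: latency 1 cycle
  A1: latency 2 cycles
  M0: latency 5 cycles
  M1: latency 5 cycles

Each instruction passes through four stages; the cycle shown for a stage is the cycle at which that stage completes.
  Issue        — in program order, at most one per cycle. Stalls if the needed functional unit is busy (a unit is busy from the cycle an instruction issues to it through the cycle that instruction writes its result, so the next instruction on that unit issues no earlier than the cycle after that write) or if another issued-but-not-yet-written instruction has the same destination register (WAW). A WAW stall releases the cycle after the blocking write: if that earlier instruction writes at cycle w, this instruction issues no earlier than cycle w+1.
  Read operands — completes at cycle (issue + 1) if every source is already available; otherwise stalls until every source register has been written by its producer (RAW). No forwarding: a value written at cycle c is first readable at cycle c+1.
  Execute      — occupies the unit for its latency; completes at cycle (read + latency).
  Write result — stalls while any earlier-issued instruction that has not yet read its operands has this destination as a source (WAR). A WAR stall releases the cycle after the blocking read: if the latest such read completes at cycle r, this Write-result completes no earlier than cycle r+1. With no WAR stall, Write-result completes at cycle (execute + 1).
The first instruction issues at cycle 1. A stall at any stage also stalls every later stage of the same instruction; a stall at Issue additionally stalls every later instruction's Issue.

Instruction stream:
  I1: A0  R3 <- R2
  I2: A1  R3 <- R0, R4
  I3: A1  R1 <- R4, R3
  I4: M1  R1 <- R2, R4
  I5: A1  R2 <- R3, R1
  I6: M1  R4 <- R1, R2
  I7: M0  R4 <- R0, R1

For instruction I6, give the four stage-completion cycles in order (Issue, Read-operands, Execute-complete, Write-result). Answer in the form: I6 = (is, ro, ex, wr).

1) issue 1, read 2, done 3, write 4
2) issue 5, read 6, done 8, write 9  <WAW R3: wait I1 write@4>
3) issue 10, read 11, done 13, write 14  <struct: A1 busy until I2 writes@9>
4) issue 15, read 16, done 21, write 22  <WAW R1: wait I3 write@14>
5) issue 16, read 23, done 25, write 26  <RAW R1: wait I4 write@22>
6) issue 23, read 27, done 32, write 33  <struct: M1 busy until I4 writes@22 / RAW R2: wait I5 write@26>
7) issue 34, read 35, done 40, write 41  <WAW R4: wait I6 write@33>

I6 = (23, 27, 32, 33)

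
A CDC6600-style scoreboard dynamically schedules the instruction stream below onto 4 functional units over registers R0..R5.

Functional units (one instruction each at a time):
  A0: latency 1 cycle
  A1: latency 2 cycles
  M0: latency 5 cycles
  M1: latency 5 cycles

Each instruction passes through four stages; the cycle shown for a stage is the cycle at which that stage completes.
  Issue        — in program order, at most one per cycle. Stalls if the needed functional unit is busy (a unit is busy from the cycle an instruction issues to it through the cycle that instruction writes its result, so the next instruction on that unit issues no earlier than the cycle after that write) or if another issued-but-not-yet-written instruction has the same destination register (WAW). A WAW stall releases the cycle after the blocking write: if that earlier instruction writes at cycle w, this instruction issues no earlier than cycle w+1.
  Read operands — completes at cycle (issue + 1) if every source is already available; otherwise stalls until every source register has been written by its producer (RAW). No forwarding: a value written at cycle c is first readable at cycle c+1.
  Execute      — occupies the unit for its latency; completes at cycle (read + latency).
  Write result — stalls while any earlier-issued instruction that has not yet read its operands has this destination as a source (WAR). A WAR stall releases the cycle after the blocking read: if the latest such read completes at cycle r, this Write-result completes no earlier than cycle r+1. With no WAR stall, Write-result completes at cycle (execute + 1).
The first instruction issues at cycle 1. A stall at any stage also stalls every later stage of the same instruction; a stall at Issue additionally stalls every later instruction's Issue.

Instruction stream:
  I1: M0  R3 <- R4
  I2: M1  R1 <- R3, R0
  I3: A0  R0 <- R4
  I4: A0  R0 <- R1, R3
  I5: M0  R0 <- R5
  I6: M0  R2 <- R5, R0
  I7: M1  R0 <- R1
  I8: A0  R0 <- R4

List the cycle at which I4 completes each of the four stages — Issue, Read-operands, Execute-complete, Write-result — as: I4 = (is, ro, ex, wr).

[1] issue I1 (M0)
[2] I1 read-ops | issue I2 (M1)
[3] issue I3 (A0)
[4] I3 read-ops
[5] I3 finished on A0
[7] I1 finished on M0
[8] I1→R3
[9] I2 read-ops
[10] I3→R0
[11] issue I4 (A0)
[14] I2 finished on M1
[15] I2→R1
[16] I4 read-ops
[17] I4 finished on A0
[18] I4→R0
[19] issue I5 (M0)
[20] I5 read-ops
[25] I5 finished on M0
[26] I5→R0
[27] issue I6 (M0)
[28] I6 read-ops | issue I7 (M1)
[29] I7 read-ops
[33] I6 finished on M0
[34] I6→R2 | I7 finished on M1
[35] I7→R0
[36] issue I8 (A0)
[37] I8 read-ops
[38] I8 finished on A0
[39] I8→R0

I4 = (11, 16, 17, 18)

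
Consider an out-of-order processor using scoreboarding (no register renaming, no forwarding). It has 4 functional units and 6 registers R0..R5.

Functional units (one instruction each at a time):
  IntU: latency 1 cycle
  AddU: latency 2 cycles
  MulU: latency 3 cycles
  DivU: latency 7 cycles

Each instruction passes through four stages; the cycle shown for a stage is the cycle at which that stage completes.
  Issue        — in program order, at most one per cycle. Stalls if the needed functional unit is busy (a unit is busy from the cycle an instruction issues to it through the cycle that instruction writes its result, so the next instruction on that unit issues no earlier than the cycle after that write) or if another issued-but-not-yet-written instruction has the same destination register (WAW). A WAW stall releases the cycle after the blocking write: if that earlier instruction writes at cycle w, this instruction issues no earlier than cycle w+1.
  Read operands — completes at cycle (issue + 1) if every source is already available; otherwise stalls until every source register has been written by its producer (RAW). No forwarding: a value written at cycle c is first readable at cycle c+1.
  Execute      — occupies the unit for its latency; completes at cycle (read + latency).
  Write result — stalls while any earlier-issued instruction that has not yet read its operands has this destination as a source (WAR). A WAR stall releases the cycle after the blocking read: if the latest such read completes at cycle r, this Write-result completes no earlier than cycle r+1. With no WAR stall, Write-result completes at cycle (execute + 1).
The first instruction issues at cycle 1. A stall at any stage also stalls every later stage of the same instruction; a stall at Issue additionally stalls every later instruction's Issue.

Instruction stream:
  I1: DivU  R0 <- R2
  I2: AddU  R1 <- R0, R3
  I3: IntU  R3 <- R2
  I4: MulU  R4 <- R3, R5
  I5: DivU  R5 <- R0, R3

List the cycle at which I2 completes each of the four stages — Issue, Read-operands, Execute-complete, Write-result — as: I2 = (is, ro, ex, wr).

I2 = (2, 11, 13, 14)

t=1  issue I1 (DivU)
t=2  I1 read-ops · issue I2 (AddU)
t=3  issue I3 (IntU)
t=4  I3 read-ops · issue I4 (MulU)
t=5  I3 finished on IntU
t=9  I1 finished on DivU
t=10  I1→R0
t=11  I2 read-ops · issue I5 (DivU)
t=12  I3→R3
t=13  I2 finished on AddU · I4 read-ops · I5 read-ops
t=14  I2→R1
t=16  I4 finished on MulU
t=17  I4→R4
t=20  I5 finished on DivU
t=21  I5→R5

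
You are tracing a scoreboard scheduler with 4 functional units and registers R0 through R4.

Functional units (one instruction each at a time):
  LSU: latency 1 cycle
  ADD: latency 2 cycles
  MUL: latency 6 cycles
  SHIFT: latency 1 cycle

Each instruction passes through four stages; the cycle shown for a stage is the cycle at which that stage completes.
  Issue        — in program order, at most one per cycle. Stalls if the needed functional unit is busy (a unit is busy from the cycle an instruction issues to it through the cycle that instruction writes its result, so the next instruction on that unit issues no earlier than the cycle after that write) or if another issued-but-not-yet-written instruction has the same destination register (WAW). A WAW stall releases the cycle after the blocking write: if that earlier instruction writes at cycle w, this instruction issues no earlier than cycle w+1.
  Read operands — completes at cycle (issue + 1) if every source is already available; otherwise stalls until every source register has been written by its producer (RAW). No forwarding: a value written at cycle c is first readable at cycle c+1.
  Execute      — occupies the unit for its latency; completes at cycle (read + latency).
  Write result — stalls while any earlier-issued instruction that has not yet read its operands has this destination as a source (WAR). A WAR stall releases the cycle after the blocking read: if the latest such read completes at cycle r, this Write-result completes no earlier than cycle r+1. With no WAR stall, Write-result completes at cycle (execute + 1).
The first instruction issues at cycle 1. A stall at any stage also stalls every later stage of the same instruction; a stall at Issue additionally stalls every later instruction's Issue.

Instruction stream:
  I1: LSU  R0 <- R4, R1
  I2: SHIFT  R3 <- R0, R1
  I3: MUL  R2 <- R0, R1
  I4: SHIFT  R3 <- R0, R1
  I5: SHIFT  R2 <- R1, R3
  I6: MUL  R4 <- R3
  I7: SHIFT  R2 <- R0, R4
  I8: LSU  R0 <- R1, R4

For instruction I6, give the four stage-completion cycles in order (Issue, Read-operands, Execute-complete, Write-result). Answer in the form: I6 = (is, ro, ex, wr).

I1: IS=1 RO=2 EX=3 WR=4
I2: IS=2 RO=5 EX=6 WR=7  [RAW R0: wait I1 write@4]
I3: IS=3 RO=5 EX=11 WR=12  [RAW R0: wait I1 write@4]
I4: IS=8 RO=9 EX=10 WR=11  [struct: SHIFT busy until I2 writes@7]
I5: IS=13 RO=14 EX=15 WR=16  [WAW R2: wait I3 write@12]
I6: IS=14 RO=15 EX=21 WR=22
I7: IS=17 RO=23 EX=24 WR=25  [struct: SHIFT busy until I5 writes@16; RAW R4: wait I6 write@22]
I8: IS=18 RO=23 EX=24 WR=25  [RAW R4: wait I6 write@22]

I6 = (14, 15, 21, 22)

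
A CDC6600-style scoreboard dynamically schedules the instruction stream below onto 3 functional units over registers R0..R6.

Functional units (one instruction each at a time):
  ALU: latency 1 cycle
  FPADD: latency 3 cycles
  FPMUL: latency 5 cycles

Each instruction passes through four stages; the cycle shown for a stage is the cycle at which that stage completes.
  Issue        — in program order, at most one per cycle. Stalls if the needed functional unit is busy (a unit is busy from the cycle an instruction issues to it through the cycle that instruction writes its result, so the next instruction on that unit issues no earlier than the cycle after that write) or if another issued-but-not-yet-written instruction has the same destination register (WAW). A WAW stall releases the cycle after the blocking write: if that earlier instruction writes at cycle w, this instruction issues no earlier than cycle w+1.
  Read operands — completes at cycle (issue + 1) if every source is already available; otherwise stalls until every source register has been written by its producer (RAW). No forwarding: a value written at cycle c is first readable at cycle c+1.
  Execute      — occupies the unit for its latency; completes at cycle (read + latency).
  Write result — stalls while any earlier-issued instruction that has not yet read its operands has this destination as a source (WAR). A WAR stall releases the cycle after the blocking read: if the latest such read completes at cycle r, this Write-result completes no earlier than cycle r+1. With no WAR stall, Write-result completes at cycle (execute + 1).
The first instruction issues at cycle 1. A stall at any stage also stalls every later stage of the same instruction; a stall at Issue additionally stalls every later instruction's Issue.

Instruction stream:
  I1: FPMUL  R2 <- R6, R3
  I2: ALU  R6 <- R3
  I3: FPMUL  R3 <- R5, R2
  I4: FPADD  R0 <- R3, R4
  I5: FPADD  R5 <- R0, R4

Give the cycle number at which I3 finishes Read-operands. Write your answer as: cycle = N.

  I1 | 1 | 2 | 7 | 8
  I2 | 2 | 3 | 4 | 5
  I3 | 9 | 10 | 15 | 16   struct: FPMUL busy until I1 writes@8
  I4 | 10 | 17 | 20 | 21   RAW R3: wait I3 write@16
  I5 | 22 | 23 | 26 | 27   struct: FPADD busy until I4 writes@21

cycle = 10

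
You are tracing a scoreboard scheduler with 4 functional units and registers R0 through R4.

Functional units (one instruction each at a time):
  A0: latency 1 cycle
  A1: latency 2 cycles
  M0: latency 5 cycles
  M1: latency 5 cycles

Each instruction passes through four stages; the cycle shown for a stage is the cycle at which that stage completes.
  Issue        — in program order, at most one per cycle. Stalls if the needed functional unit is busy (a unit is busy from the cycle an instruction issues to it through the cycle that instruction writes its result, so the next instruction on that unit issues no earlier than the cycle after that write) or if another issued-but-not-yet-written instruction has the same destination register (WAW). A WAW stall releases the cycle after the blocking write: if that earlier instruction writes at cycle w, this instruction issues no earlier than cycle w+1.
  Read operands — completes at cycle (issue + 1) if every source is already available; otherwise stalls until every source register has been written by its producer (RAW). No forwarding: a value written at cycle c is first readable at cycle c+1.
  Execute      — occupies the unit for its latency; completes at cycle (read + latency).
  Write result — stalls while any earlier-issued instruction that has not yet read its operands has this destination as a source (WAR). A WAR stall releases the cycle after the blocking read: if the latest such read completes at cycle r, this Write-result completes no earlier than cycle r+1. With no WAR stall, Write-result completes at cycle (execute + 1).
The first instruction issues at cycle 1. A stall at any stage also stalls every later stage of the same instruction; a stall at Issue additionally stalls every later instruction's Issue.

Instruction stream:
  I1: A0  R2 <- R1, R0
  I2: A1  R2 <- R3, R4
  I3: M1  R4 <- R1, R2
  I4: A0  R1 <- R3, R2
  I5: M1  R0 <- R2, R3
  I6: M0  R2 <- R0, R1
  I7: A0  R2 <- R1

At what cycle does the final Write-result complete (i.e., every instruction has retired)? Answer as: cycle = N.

[1] issue I1 (A0)
[2] I1 read-ops
[3] I1 finished on A0
[4] I1→R2
[5] issue I2 (A1)
[6] I2 read-ops | issue I3 (M1)
[7] issue I4 (A0)
[8] I2 finished on A1
[9] I2→R2
[10] I3 read-ops | I4 read-ops
[11] I4 finished on A0
[12] I4→R1
[15] I3 finished on M1
[16] I3→R4
[17] issue I5 (M1)
[18] I5 read-ops | issue I6 (M0)
[23] I5 finished on M1
[24] I5→R0
[25] I6 read-ops
[30] I6 finished on M0
[31] I6→R2
[32] issue I7 (A0)
[33] I7 read-ops
[34] I7 finished on A0
[35] I7→R2

cycle = 35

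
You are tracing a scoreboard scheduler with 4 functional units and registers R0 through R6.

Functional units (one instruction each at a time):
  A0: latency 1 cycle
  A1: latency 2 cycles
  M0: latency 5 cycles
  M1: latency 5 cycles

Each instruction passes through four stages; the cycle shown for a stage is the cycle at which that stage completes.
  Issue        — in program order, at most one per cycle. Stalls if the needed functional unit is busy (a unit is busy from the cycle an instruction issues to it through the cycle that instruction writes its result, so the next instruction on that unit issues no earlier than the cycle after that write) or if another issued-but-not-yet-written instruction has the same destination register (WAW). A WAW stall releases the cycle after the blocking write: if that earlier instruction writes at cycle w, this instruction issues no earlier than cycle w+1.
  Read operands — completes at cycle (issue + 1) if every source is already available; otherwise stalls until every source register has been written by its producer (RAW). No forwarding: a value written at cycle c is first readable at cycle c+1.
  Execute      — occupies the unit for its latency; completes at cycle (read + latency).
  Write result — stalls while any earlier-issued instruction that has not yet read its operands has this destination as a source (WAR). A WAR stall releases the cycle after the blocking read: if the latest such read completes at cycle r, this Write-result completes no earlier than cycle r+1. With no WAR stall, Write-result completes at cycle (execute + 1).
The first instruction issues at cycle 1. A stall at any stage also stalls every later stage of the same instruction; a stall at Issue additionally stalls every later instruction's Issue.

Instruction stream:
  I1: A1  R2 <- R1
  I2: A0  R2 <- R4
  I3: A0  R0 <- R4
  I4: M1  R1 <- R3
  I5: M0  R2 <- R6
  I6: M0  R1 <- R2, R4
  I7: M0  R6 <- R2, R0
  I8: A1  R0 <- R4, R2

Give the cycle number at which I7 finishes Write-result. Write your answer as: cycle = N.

cycle = 35

t=1  issue I1 (A1)
t=2  I1 read-ops
t=4  I1 finished on A1
t=5  I1→R2
t=6  issue I2 (A0)
t=7  I2 read-ops
t=8  I2 finished on A0
t=9  I2→R2
t=10  issue I3 (A0)
t=11  I3 read-ops, issue I4 (M1)
t=12  I3 finished on A0, I4 read-ops, issue I5 (M0)
t=13  I3→R0, I5 read-ops
t=17  I4 finished on M1
t=18  I4→R1, I5 finished on M0
t=19  I5→R2
t=20  issue I6 (M0)
t=21  I6 read-ops
t=26  I6 finished on M0
t=27  I6→R1
t=28  issue I7 (M0)
t=29  I7 read-ops, issue I8 (A1)
t=30  I8 read-ops
t=32  I8 finished on A1
t=33  I8→R0
t=34  I7 finished on M0
t=35  I7→R6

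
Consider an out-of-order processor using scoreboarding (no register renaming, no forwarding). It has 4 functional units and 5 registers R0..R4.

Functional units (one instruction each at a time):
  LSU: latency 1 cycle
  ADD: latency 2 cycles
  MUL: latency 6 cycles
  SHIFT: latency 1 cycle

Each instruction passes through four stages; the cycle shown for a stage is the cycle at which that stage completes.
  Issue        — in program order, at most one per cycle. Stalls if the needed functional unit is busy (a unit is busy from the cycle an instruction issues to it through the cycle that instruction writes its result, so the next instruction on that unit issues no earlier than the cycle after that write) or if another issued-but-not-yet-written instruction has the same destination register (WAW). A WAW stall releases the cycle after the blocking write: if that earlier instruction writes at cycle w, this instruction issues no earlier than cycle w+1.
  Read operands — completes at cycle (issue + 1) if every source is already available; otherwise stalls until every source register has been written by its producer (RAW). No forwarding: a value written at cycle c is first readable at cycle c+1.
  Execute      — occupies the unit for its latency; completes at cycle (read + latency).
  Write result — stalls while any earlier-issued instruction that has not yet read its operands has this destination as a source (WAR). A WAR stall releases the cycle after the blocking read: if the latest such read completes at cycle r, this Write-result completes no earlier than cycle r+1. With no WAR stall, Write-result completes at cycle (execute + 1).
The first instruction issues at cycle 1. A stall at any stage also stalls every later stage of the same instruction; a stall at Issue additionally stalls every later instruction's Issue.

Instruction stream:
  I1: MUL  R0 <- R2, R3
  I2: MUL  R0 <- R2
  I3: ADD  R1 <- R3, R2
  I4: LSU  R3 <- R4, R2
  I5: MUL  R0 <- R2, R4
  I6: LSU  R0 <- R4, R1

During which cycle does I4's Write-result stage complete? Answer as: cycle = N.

[1] I1 issues→MUL
[2] I1 reads
[8] I1 exec-done
[9] I1 writes R0
[10] I2 issues→MUL
[11] I2 reads; I3 issues→ADD
[12] I3 reads; I4 issues→LSU
[13] I4 reads
[14] I3 exec-done; I4 exec-done
[15] I3 writes R1; I4 writes R3
[17] I2 exec-done
[18] I2 writes R0
[19] I5 issues→MUL
[20] I5 reads
[26] I5 exec-done
[27] I5 writes R0
[28] I6 issues→LSU
[29] I6 reads
[30] I6 exec-done
[31] I6 writes R0

cycle = 15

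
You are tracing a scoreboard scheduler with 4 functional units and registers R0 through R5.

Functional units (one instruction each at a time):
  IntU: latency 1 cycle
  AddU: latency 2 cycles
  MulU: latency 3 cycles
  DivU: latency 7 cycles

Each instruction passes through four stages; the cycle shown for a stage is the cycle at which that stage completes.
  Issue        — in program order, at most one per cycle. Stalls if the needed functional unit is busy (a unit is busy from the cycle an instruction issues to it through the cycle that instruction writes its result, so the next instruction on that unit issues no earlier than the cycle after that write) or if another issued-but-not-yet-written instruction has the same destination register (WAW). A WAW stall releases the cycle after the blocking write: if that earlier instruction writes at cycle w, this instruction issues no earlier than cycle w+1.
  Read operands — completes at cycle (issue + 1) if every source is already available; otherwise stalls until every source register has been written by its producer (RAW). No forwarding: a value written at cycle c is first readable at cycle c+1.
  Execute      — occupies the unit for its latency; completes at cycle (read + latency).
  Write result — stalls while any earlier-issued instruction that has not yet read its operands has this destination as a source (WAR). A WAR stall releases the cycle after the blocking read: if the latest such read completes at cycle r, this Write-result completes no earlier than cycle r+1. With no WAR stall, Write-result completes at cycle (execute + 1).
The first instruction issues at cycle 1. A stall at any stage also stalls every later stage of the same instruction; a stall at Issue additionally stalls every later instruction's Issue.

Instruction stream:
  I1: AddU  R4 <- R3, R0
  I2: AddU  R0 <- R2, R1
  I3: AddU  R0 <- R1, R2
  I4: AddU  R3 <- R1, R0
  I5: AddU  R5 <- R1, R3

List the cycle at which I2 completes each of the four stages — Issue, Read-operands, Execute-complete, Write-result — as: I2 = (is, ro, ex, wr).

I2 = (6, 7, 9, 10)

I1 -> (1, 2, 4, 5)
I2 -> (6, 7, 9, 10)  // struct: AddU busy until I1 writes@5
I3 -> (11, 12, 14, 15)  // struct: AddU busy until I2 writes@10
I4 -> (16, 17, 19, 20)  // struct: AddU busy until I3 writes@15
I5 -> (21, 22, 24, 25)  // struct: AddU busy until I4 writes@20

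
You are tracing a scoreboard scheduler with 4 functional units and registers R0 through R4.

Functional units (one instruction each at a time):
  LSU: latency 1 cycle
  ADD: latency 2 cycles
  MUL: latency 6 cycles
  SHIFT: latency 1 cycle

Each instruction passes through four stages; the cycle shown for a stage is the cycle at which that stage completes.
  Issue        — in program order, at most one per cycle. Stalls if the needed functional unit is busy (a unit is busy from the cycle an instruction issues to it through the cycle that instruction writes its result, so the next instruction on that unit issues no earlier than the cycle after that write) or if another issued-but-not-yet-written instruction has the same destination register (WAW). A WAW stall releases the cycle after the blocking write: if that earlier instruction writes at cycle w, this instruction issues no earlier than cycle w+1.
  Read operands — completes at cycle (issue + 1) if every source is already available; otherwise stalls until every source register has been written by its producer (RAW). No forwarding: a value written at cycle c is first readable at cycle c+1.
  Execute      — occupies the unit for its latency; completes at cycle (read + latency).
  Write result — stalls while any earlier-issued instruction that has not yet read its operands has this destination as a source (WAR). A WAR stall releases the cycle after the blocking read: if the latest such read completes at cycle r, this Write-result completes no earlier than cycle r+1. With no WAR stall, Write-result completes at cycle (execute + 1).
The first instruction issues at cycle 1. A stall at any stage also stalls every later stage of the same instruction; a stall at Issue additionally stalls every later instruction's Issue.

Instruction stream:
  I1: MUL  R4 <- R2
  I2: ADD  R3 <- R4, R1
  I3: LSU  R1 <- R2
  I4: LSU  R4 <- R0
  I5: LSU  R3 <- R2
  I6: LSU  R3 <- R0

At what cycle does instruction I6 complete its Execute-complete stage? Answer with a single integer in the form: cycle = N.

cycle = 22

I1: IS=1 RO=2 EX=8 WR=9
I2: IS=2 RO=10 EX=12 WR=13  [RAW R4: wait I1 write@9]
I3: IS=3 RO=4 EX=5 WR=11  [WAR R1: wait I2 read@10]
I4: IS=12 RO=13 EX=14 WR=15  [struct: LSU busy until I3 writes@11]
I5: IS=16 RO=17 EX=18 WR=19  [struct: LSU busy until I4 writes@15]
I6: IS=20 RO=21 EX=22 WR=23  [struct: LSU busy until I5 writes@19]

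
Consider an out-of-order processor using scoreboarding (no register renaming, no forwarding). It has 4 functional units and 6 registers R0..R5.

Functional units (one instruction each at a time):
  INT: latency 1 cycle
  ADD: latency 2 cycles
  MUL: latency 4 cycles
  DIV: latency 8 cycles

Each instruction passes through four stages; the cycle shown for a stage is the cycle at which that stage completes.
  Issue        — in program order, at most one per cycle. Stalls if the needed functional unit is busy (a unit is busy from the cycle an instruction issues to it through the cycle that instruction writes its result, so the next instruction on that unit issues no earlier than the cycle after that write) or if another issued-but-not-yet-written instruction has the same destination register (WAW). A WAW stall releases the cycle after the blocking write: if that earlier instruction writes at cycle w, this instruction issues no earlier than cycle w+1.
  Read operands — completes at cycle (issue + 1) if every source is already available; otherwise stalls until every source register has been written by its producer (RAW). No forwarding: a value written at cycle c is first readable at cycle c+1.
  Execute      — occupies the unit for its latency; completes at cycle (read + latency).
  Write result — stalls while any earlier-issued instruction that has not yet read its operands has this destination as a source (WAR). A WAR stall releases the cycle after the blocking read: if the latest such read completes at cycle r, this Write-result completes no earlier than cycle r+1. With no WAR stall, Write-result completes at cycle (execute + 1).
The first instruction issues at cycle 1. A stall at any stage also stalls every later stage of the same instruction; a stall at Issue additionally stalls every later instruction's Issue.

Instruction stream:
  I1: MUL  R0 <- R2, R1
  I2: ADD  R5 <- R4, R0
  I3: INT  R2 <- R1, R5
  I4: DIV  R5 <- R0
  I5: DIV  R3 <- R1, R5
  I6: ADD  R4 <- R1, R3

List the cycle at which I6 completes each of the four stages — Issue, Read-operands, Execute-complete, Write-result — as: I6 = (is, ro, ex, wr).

c1: I1→MUL
c2: I1 RO · I2→ADD
c3: I3→INT
c6: I1 EX
c7: I1 WR R0
c8: I2 RO
c10: I2 EX
c11: I2 WR R5
c12: I3 RO · I4→DIV
c13: I3 EX · I4 RO
c14: I3 WR R2
c21: I4 EX
c22: I4 WR R5
c23: I5→DIV
c24: I5 RO · I6→ADD
c32: I5 EX
c33: I5 WR R3
c34: I6 RO
c36: I6 EX
c37: I6 WR R4

I6 = (24, 34, 36, 37)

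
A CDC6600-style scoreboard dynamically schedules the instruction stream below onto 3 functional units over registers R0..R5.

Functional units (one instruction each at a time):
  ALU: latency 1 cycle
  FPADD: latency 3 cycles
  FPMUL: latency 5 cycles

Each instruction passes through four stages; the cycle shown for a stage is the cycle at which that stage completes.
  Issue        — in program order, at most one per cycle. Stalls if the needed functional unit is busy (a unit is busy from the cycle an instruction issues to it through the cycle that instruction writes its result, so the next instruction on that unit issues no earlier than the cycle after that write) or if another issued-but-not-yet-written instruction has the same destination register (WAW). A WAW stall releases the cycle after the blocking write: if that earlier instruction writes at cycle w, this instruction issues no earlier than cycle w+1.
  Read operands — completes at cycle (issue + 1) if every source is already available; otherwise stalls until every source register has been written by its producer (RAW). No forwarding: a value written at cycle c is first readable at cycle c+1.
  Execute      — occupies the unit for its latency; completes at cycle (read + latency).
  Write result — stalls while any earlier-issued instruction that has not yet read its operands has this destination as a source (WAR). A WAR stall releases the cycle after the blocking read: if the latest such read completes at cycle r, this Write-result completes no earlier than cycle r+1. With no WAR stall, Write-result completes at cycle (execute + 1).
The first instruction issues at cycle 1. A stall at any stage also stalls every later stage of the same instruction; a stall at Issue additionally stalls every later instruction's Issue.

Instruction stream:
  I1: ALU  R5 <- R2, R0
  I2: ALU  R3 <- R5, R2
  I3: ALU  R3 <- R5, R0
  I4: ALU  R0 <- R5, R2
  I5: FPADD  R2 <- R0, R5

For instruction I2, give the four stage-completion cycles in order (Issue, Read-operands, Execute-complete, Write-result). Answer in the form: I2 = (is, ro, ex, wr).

[I1] 1/2/3/4
[I2] 5/6/7/8  (struct: ALU busy until I1 writes@4)
[I3] 9/10/11/12  (struct: ALU busy until I2 writes@8)
[I4] 13/14/15/16  (struct: ALU busy until I3 writes@12)
[I5] 14/17/20/21  (RAW R0: wait I4 write@16)

I2 = (5, 6, 7, 8)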